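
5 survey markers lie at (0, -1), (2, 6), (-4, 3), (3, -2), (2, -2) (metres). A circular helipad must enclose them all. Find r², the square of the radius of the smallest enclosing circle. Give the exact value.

The minimum enclosing circle is determined by three boundary points: (2, 6), (-4, 3), (3, -2).
Their circumcentre is (13/34, 59/34) with r² = 12025/578.
The farthest remaining point (2, -2) is at distance² 9577/578 ≤ 12025/578.

12025/578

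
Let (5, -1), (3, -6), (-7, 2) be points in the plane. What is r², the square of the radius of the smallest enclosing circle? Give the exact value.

20213/484

Call the three points A, B, C in the order given.
Side lengths²: AB² = 29, AC² = 153, BC² = 164.
Since BC² = 164 < 153 + 29 = 182, the triangle is acute, so the smallest enclosing circle is the circumcircle.
Circumcentre = (-16/11, -29/22), r² = 20213/484.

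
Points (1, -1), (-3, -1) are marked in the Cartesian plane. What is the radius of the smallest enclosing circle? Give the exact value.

The smallest circle enclosing two points has them as diameter endpoints.
Centre = midpoint = (-1, -1); r² = |(1, -1)−(-3, -1)|²/4 = 16/4 = 4.
r = √4 = 2.

2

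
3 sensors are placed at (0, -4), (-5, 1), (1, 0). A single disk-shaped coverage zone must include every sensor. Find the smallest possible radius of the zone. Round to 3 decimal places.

Call the three points A, B, C in the order given.
Side lengths²: AB² = 50, AC² = 17, BC² = 37.
Since AB² = 50 < 37 + 17 = 54, the triangle is acute, so the smallest enclosing circle is the circumcircle.
Circumcentre = (-2.3, -1.3), r² = 12.58.
r = √(12.58) ≈ 3.547.

3.547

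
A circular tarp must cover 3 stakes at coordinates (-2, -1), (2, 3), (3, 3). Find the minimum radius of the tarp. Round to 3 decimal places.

3.202

Call the three points A, B, C in the order given.
Side lengths²: AB² = 32, AC² = 41, BC² = 1.
Since AC² = 41 ≥ 32 + 1 = 33, the angle opposite AC is not acute, so the smallest enclosing circle has AC as diameter.
Centre = midpoint of AC = (0.5, 1), r² = 41/4 = 10.25.
r = √(10.25) ≈ 3.202.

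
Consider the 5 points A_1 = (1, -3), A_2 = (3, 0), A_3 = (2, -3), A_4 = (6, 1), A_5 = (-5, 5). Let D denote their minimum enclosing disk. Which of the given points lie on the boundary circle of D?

A_3, A_4, A_5

The minimum enclosing circle is determined by three boundary points: A_3, A_4, A_5.
Their circumcentre is (11/30, 79/30) with r² = 15481/450.
The farthest remaining point A_1 is at distance² 14461/450 ≤ 15481/450.
The points at distance exactly r from the centre are A_3, A_4, A_5 — 3 points.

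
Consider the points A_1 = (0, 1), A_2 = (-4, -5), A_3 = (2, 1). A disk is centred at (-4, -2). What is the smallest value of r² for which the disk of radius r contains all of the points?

The required radius is the distance from (-4, -2) to the farthest point.
Squared distances: 25, 9, 45.
Maximum is 45, attained at A_3.

45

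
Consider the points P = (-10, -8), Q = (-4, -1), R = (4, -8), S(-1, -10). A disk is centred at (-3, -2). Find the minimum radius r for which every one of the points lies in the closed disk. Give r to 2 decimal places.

The required radius is the distance from (-3, -2) to the farthest point.
Squared distances: 85, 2, 85, 68.
Maximum is 85, attained at P.
r = √85 ≈ 9.22.

9.22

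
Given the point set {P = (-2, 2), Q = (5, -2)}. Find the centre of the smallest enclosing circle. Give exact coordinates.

The smallest circle enclosing two points has them as diameter endpoints.
Centre = midpoint = (1.5, 0); r² = |PQ|²/4 = 65/4 = 16.25.
Centre = (1.5, 0).

(1.5, 0)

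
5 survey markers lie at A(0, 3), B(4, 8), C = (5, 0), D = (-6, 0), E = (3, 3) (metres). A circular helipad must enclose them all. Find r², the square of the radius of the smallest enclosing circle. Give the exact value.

41.640625

The minimum enclosing circle is determined by three boundary points: B, C, D.
Their circumcentre is (-0.5, 3.375) with r² = 41.640625.
The farthest remaining point E is at distance² 12.390625 ≤ 41.640625.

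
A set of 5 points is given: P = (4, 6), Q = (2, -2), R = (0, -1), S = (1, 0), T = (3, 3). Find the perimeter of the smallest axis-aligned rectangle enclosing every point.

Width = max x − min x = 4 − 0 = 4.
Height = max y − min y = 6 − (-2) = 8.
Perimeter = 2(4 + 8) = 24.

24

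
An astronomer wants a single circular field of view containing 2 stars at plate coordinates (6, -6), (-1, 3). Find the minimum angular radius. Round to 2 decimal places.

5.70

The smallest circle enclosing two points has them as diameter endpoints.
Centre = midpoint = (2.5, -1.5); r² = |(6, -6)−(-1, 3)|²/4 = 130/4 = 32.5.
r = √(32.5) ≈ 5.70.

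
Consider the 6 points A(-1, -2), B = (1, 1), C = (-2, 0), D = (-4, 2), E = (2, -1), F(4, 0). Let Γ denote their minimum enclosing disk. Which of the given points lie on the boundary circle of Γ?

D, F

The farthest pair is D–F with squared distance 68. The circle on this segment as diameter has centre (0, 1) and r² = 68/4 = 17.
Check A: distance² to centre = 10 ≤ 17, so it lies inside.
All remaining points lie in this disk, and no smaller disk contains both endpoints, so this is the minimum enclosing circle.
The points at distance exactly r from the centre are D, F — 2 points.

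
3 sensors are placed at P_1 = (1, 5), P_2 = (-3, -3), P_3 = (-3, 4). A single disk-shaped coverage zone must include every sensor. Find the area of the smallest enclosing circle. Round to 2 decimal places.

62.83

Side lengths²: P_1P_2² = 80, P_1P_3² = 17, P_2P_3² = 49.
Since P_1P_2² = 80 ≥ 49 + 17 = 66, the angle opposite P_1P_2 is not acute, so the smallest enclosing circle has P_1P_2 as diameter.
Centre = midpoint of P_1P_2 = (-1, 1), r² = 80/4 = 20.
Area = π·r² = π·20 ≈ 62.83.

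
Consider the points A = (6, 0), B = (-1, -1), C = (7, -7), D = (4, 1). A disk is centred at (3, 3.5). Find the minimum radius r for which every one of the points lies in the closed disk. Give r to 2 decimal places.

11.24

The required radius is the distance from (3, 3.5) to the farthest point.
Squared distances: 21.25, 36.25, 126.25, 7.25.
Maximum is 126.25, attained at C.
r = √(126.25) ≈ 11.24.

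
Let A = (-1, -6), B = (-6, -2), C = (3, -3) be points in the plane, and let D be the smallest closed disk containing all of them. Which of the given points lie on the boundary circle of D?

B, C

Side lengths²: AB² = 41, AC² = 25, BC² = 82.
Since BC² = 82 ≥ 41 + 25 = 66, the angle opposite BC is not acute, so the smallest enclosing circle has BC as diameter.
Centre = midpoint of BC = (-1.5, -2.5), r² = 82/4 = 20.5.
The points at distance exactly r from the centre are B, C — 2 points.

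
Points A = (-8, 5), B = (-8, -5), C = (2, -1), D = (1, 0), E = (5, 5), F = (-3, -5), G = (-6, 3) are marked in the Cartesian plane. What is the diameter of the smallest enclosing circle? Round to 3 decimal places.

The minimum enclosing circle of a finite set is fixed by two of the points (as a diameter) or three (as a circumcircle).
The farthest pair is B–E with squared distance 269. The circle on this segment as diameter has centre (-1.5, 0) and r² = 269/4 = 67.25.
Check A: distance² to centre = 67.25 ≤ 67.25, so it lies inside.
All remaining points lie in this disk, and no smaller disk contains both endpoints, so this is the minimum enclosing circle.
Diameter = 2r = 2√(67.25) ≈ 16.401.

16.401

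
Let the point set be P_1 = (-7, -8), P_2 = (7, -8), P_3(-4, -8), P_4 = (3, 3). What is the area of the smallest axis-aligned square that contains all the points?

196

The bounding box has width 14 and height 11.
An axis-aligned square enclosing the set must have side ≥ max(width, height).
So the minimum side is max(14, 11) = 14.
Area = 14² = 196.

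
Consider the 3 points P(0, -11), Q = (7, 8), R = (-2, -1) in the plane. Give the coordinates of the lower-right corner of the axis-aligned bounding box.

(7, -11)

x-range [-2, 7], y-range [-11, 8].
The lower-right corner is (7, -11).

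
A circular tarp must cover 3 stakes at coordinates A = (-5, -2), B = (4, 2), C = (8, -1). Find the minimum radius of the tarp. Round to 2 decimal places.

Side lengths²: AB² = 97, AC² = 170, BC² = 25.
Since AC² = 170 ≥ 97 + 25 = 122, the angle opposite AC is not acute, so the smallest enclosing circle has AC as diameter.
Centre = midpoint of AC = (1.5, -1.5), r² = 170/4 = 42.5.
r = √(42.5) ≈ 6.52.

6.52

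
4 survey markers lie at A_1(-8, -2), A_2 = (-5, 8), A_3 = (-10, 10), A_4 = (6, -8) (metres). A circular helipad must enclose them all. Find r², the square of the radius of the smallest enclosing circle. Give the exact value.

A smallest enclosing disk is always determined by at most three of the input points on its boundary.
The farthest pair is A_3–A_4 with squared distance 580. The circle on this segment as diameter has centre (-2, 1) and r² = 580/4 = 145.
Check A_1: distance² to centre = 45 ≤ 145, so it lies inside.
All remaining points lie in this disk, and no smaller disk contains both endpoints, so this is the minimum enclosing circle.

145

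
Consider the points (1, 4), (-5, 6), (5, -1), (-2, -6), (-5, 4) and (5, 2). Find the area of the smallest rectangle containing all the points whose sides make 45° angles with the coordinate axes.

In coordinates u = x + y, v = x − y the rectangle is axis-aligned; the map (x,y)→(u,v) scales areas by 2.
u-values: 5, 1, 4, -8, -1, 7; range = 7 − (-8) = 15.
v-values: -3, -11, 6, 4, -9, 3; range = 6 − (-11) = 17.
Area = (15 × 17) / 2 = 127.5.

127.5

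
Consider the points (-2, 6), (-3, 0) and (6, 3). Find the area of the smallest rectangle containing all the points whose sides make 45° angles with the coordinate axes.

66

In coordinates u = x + y, v = x − y the rectangle is axis-aligned; the map (x,y)→(u,v) scales areas by 2.
u-values: 4, -3, 9; range = 9 − (-3) = 12.
v-values: -8, -3, 3; range = 3 − (-8) = 11.
Area = (12 × 11) / 2 = 66.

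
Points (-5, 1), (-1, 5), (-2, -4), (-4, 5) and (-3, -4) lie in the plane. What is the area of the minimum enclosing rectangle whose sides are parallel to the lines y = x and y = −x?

60.5

In coordinates u = x + y, v = x − y the rectangle is axis-aligned; the map (x,y)→(u,v) scales areas by 2.
u-values: -4, 4, -6, 1, -7; range = 4 − (-7) = 11.
v-values: -6, -6, 2, -9, 1; range = 2 − (-9) = 11.
Area = (11 × 11) / 2 = 60.5.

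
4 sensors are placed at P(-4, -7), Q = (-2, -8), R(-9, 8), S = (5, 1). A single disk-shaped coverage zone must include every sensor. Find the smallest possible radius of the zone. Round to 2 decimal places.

The minimum enclosing circle of a finite set is fixed by two of the points (as a diameter) or three (as a circumcircle).
The minimum enclosing circle is determined by three boundary points: Q, R, S.
Their circumcentre is (-3.9, 0.7) with r² = 79.3.
The farthest remaining point P is at distance² 59.3 ≤ 79.3.
r = √(79.3) ≈ 8.91.

8.91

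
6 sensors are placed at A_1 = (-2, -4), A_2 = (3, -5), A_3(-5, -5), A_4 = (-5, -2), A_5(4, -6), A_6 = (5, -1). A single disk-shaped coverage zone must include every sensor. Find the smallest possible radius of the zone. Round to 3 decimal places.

5.385

The minimum enclosing circle of a finite set is fixed by two of the points (as a diameter) or three (as a circumcircle).
The farthest pair is A_3–A_6 with squared distance 116. The circle on this segment as diameter has centre (0, -3) and r² = 116/4 = 29.
Check A_1: distance² to centre = 5 ≤ 29, so it lies inside.
All remaining points lie in this disk, and no smaller disk contains both endpoints, so this is the minimum enclosing circle.
r = √29 ≈ 5.385.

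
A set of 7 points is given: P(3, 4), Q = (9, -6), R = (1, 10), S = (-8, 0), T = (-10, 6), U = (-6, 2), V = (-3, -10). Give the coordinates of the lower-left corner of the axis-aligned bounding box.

x-range [-10, 9], y-range [-10, 10].
The lower-left corner is (-10, -10).

(-10, -10)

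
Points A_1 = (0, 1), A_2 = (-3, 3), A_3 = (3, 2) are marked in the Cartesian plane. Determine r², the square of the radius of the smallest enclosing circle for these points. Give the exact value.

Side lengths²: A_1A_2² = 13, A_1A_3² = 10, A_2A_3² = 37.
Since A_2A_3² = 37 ≥ 13 + 10 = 23, the angle opposite A_2A_3 is not acute, so the smallest enclosing circle has A_2A_3 as diameter.
Centre = midpoint of A_2A_3 = (0, 2.5), r² = 37/4 = 9.25.

9.25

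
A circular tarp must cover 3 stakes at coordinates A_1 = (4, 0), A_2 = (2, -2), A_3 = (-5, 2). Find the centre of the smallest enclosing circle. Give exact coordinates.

Side lengths²: A_1A_2² = 8, A_1A_3² = 85, A_2A_3² = 65.
Since A_1A_3² = 85 ≥ 65 + 8 = 73, the angle opposite A_1A_3 is not acute, so the smallest enclosing circle has A_1A_3 as diameter.
Centre = midpoint of A_1A_3 = (-0.5, 1), r² = 85/4 = 21.25.
Centre = (-0.5, 1).

(-0.5, 1)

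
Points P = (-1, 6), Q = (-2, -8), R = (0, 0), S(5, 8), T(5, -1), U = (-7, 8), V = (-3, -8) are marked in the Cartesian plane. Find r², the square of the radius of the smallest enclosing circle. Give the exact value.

A smallest enclosing disk is always determined by at most three of the input points on its boundary.
The minimum enclosing circle is determined by three boundary points: S, U, V.
Their circumcentre is (-1, 1) with r² = 85.
The farthest remaining point Q is at distance² 82 ≤ 85.

85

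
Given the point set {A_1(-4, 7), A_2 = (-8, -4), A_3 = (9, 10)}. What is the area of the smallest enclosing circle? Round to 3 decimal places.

Side lengths²: A_1A_2² = 137, A_1A_3² = 178, A_2A_3² = 485.
Since A_2A_3² = 485 ≥ 178 + 137 = 315, the angle opposite A_2A_3 is not acute, so the smallest enclosing circle has A_2A_3 as diameter.
Centre = midpoint of A_2A_3 = (0.5, 3), r² = 485/4 = 121.25.
Area = π·r² = π·121.25 ≈ 380.918.

380.918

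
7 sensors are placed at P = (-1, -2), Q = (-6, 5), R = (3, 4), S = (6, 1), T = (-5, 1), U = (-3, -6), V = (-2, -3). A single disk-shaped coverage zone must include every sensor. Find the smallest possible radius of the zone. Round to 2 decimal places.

A smallest enclosing disk is always determined by at most three of the input points on its boundary.
The minimum enclosing circle is determined by three boundary points: Q, S, U.
Their circumcentre is (-5/6, 0.5) with r² = 845/18.
The farthest remaining point R is at distance² 485/18 ≤ 845/18.
r = √(845/18) ≈ 6.85.

6.85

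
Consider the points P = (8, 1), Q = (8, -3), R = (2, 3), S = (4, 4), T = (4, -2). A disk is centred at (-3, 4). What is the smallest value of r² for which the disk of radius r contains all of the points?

The required radius is the distance from (-3, 4) to the farthest point.
Squared distances: 130, 170, 26, 49, 85.
Maximum is 170, attained at Q.

170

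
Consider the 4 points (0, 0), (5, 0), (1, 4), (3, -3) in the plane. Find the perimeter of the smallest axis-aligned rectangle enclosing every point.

Width = max x − min x = 5 − 0 = 5.
Height = max y − min y = 4 − (-3) = 7.
Perimeter = 2(5 + 7) = 24.

24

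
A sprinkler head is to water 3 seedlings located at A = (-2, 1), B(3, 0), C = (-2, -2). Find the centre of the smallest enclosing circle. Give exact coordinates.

Side lengths²: AB² = 26, AC² = 9, BC² = 29.
Since BC² = 29 < 26 + 9 = 35, the triangle is acute, so the smallest enclosing circle is the circumcircle.
Circumcentre = (0.3, -0.5), r² = 7.54.
Centre = (0.3, -0.5).

(0.3, -0.5)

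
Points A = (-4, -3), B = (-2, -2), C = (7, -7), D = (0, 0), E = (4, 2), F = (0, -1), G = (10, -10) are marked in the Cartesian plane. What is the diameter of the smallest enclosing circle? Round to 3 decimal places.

15.723

The minimum enclosing circle is determined by three boundary points: A, E, G.
Their circumcentre is (10/3, -35/6) with r² = 2225/36.
The farthest remaining point D is at distance² 1625/36 ≤ 2225/36.
Diameter = 2r = 2√(2225/36) ≈ 15.723.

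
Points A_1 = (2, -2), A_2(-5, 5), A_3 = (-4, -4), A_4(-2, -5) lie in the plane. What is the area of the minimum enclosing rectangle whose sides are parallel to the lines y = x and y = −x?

56

In coordinates u = x + y, v = x − y the rectangle is axis-aligned; the map (x,y)→(u,v) scales areas by 2.
u-values: 0, 0, -8, -7; range = 0 − (-8) = 8.
v-values: 4, -10, 0, 3; range = 4 − (-10) = 14.
Area = (8 × 14) / 2 = 56.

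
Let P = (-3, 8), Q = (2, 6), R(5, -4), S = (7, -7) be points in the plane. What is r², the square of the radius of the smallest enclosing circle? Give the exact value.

A smallest enclosing disk is always determined by at most three of the input points on its boundary.
The farthest pair is P–S with squared distance 325. The circle on this segment as diameter has centre (2, 0.5) and r² = 325/4 = 81.25.
Check Q: distance² to centre = 30.25 ≤ 81.25, so it lies inside.
All remaining points lie in this disk, and no smaller disk contains both endpoints, so this is the minimum enclosing circle.

81.25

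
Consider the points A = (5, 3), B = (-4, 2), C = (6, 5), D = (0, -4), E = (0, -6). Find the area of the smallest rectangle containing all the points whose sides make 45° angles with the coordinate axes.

102

In coordinates u = x + y, v = x − y the rectangle is axis-aligned; the map (x,y)→(u,v) scales areas by 2.
u-values: 8, -2, 11, -4, -6; range = 11 − (-6) = 17.
v-values: 2, -6, 1, 4, 6; range = 6 − (-6) = 12.
Area = (17 × 12) / 2 = 102.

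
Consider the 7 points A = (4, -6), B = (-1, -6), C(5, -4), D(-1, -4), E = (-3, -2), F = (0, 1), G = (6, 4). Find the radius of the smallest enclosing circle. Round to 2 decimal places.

6.10

The farthest pair is B–G with squared distance 149. The circle on this segment as diameter has centre (2.5, -1) and r² = 149/4 = 37.25.
Check A: distance² to centre = 27.25 ≤ 37.25, so it lies inside.
All remaining points lie in this disk, and no smaller disk contains both endpoints, so this is the minimum enclosing circle.
r = √(37.25) ≈ 6.10.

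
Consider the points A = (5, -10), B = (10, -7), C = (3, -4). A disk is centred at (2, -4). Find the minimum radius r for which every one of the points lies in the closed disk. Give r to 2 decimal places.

8.54

The required radius is the distance from (2, -4) to the farthest point.
Squared distances: 45, 73, 1.
Maximum is 73, attained at B.
r = √73 ≈ 8.54.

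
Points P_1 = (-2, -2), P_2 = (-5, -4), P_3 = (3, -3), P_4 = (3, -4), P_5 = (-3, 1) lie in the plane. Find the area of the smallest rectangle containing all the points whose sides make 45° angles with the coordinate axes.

49.5

In coordinates u = x + y, v = x − y the rectangle is axis-aligned; the map (x,y)→(u,v) scales areas by 2.
u-values: -4, -9, 0, -1, -2; range = 0 − (-9) = 9.
v-values: 0, -1, 6, 7, -4; range = 7 − (-4) = 11.
Area = (9 × 11) / 2 = 49.5.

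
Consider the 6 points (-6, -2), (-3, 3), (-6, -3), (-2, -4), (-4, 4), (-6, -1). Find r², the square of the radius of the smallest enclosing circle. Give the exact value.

15317/900

The minimum enclosing circle of a finite set is fixed by two of the points (as a diameter) or three (as a circumcircle).
The minimum enclosing circle is determined by three boundary points: (-6, -3), (-2, -4), (-4, 4).
Their circumcentre is (-47/15, -1/30) with r² = 15317/900.
The farthest remaining point (-6, -2) is at distance² 10877/900 ≤ 15317/900.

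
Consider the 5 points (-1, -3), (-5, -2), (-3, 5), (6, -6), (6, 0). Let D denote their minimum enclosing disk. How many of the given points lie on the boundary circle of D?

By Welzl's lemma the MEC is supported by two points (diametrically opposite) or three points (on a circumcircle).
The farthest pair is (-3, 5)–(6, -6) with squared distance 202. The circle on this segment as diameter has centre (1.5, -0.5) and r² = 202/4 = 50.5.
Check (-1, -3): distance² to centre = 12.5 ≤ 50.5, so it lies inside.
All remaining points lie in this disk, and no smaller disk contains both endpoints, so this is the minimum enclosing circle.
The points at distance exactly r from the centre are (-3, 5), (6, -6) — 2 points.

2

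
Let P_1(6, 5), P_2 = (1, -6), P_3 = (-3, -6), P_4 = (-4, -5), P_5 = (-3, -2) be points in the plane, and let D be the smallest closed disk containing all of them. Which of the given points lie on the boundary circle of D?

A smallest enclosing disk is always determined by at most three of the input points on its boundary.
The farthest pair is P_1–P_3 with squared distance 202. The circle on this segment as diameter has centre (1.5, -0.5) and r² = 202/4 = 50.5.
Check P_2: distance² to centre = 30.5 ≤ 50.5, so it lies inside.
All remaining points lie in this disk, and no smaller disk contains both endpoints, so this is the minimum enclosing circle.
The points at distance exactly r from the centre are P_1, P_3, P_4 — 3 points.

P_1, P_3, P_4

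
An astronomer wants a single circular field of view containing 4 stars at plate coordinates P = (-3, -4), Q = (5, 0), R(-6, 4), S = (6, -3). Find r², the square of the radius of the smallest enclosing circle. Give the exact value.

The farthest pair is R–S with squared distance 193. The circle on this segment as diameter has centre (0, 0.5) and r² = 193/4 = 48.25.
Check P: distance² to centre = 29.25 ≤ 48.25, so it lies inside.
All remaining points lie in this disk, and no smaller disk contains both endpoints, so this is the minimum enclosing circle.

48.25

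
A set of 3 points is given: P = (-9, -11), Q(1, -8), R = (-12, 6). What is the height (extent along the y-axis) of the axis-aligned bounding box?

17

max y = 6, min y = -11, so height = 17.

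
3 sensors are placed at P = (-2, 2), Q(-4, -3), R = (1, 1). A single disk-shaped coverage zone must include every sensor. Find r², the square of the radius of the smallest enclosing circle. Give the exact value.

Side lengths²: PQ² = 29, PR² = 10, QR² = 41.
Since QR² = 41 ≥ 29 + 10 = 39, the angle opposite QR is not acute, so the smallest enclosing circle has QR as diameter.
Centre = midpoint of QR = (-1.5, -1), r² = 41/4 = 10.25.

10.25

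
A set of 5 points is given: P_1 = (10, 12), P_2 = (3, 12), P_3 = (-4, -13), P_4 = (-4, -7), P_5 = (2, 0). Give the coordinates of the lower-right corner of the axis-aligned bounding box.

(10, -13)

x-range [-4, 10], y-range [-13, 12].
The lower-right corner is (10, -13).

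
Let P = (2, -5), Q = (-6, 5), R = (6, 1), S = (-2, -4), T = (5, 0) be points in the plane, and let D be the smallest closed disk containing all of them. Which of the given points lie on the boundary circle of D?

A smallest enclosing disk is always determined by at most three of the input points on its boundary.
The minimum enclosing circle is determined by three boundary points: P, Q, R.
Their circumcentre is (-7/11, 12/11) with r² = 5330/121.
The farthest remaining point T is at distance² 3988/121 ≤ 5330/121.
The points at distance exactly r from the centre are P, Q, R — 3 points.

P, Q, R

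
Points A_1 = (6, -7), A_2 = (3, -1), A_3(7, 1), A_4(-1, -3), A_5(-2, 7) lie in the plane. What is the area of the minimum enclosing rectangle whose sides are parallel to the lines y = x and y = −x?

132

In coordinates u = x + y, v = x − y the rectangle is axis-aligned; the map (x,y)→(u,v) scales areas by 2.
u-values: -1, 2, 8, -4, 5; range = 8 − (-4) = 12.
v-values: 13, 4, 6, 2, -9; range = 13 − (-9) = 22.
Area = (12 × 22) / 2 = 132.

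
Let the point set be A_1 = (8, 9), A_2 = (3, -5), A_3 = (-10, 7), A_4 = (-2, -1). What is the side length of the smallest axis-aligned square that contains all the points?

The bounding box has width 18 and height 14.
An axis-aligned square enclosing the set must have side ≥ max(width, height).
So the minimum side is max(18, 14) = 18.

18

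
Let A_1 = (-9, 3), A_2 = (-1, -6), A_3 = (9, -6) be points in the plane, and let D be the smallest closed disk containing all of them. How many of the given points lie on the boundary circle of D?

2

Side lengths²: A_1A_2² = 145, A_1A_3² = 405, A_2A_3² = 100.
Since A_1A_3² = 405 ≥ 145 + 100 = 245, the angle opposite A_1A_3 is not acute, so the smallest enclosing circle has A_1A_3 as diameter.
Centre = midpoint of A_1A_3 = (0, -1.5), r² = 405/4 = 101.25.
The points at distance exactly r from the centre are A_1, A_3 — 2 points.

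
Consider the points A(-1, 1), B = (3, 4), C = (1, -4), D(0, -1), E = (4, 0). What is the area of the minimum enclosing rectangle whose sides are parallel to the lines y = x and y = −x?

In coordinates u = x + y, v = x − y the rectangle is axis-aligned; the map (x,y)→(u,v) scales areas by 2.
u-values: 0, 7, -3, -1, 4; range = 7 − (-3) = 10.
v-values: -2, -1, 5, 1, 4; range = 5 − (-2) = 7.
Area = (10 × 7) / 2 = 35.

35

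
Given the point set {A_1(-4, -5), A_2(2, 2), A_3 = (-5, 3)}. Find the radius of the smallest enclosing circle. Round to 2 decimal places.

4.78

Side lengths²: A_1A_2² = 85, A_1A_3² = 65, A_2A_3² = 50.
Since A_1A_2² = 85 < 65 + 50 = 115, the triangle is acute, so the smallest enclosing circle is the circumcircle.
Circumcentre = (-43/22, -15/22), r² = 5525/242.
r = √(5525/242) ≈ 4.78.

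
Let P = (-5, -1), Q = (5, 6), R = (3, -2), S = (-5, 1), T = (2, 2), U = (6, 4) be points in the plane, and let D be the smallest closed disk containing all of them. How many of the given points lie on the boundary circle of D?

The minimum enclosing circle is determined by three boundary points: P, Q, U.
Their circumcentre is (7/54, 125/54) with r² = 54385/1458.
The farthest remaining point S is at distance² 40885/1458 ≤ 54385/1458.
The points at distance exactly r from the centre are P, Q, U — 3 points.

3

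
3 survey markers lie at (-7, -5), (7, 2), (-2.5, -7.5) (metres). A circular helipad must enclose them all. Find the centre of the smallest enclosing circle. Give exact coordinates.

(0, -1.5)

Call the three points A, B, C in the order given.
Side lengths²: AB² = 245, AC² = 26.5, BC² = 180.5.
Since AB² = 245 ≥ 180.5 + 26.5 = 207, the angle opposite AB is not acute, so the smallest enclosing circle has AB as diameter.
Centre = midpoint of AB = (0, -1.5), r² = 245/4 = 61.25.
Centre = (0, -1.5).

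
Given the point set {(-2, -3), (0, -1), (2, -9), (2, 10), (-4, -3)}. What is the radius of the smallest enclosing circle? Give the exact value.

By Welzl's lemma the MEC is supported by two points (diametrically opposite) or three points (on a circumcircle).
The farthest pair is (2, -9)–(2, 10) with squared distance 361. The circle on this segment as diameter has centre (2, 0.5) and r² = 361/4 = 90.25.
Check (-2, -3): distance² to centre = 28.25 ≤ 90.25, so it lies inside.
All remaining points lie in this disk, and no smaller disk contains both endpoints, so this is the minimum enclosing circle.
r = √(90.25) = 9.5.

9.5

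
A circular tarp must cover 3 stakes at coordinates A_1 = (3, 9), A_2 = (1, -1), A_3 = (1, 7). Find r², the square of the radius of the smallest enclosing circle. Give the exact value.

26

Side lengths²: A_1A_2² = 104, A_1A_3² = 8, A_2A_3² = 64.
Since A_1A_2² = 104 ≥ 64 + 8 = 72, the angle opposite A_1A_2 is not acute, so the smallest enclosing circle has A_1A_2 as diameter.
Centre = midpoint of A_1A_2 = (2, 4), r² = 104/4 = 26.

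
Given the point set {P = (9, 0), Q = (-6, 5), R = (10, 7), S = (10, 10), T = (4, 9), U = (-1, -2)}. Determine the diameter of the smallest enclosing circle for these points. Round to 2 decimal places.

By Welzl's lemma the MEC is supported by two points (diametrically opposite) or three points (on a circumcircle).
The minimum enclosing circle is determined by three boundary points: P, Q, S.
Their circumcentre is (159/62, 353/62) with r² = 141905/1922.
The farthest remaining point U is at distance² 138185/1922 ≤ 141905/1922.
Diameter = 2r = 2√(141905/1922) ≈ 17.19.

17.19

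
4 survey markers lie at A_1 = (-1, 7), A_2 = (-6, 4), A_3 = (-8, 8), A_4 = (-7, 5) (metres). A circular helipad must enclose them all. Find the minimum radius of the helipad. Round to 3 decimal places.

3.546

A smallest enclosing disk is always determined by at most three of the input points on its boundary.
The minimum enclosing circle is determined by three boundary points: A_1, A_2, A_3.
Their circumcentre is (-59/13, 94/13) with r² = 2125/169.
The farthest remaining point A_4 is at distance² 1865/169 ≤ 2125/169.
r = √(2125/169) ≈ 3.546.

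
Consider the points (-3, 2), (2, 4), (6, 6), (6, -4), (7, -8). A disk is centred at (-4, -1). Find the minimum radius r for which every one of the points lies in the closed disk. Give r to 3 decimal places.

13.038

The required radius is the distance from (-4, -1) to the farthest point.
Squared distances: 10, 61, 149, 109, 170.
Maximum is 170, attained at (7, -8).
r = √170 ≈ 13.038.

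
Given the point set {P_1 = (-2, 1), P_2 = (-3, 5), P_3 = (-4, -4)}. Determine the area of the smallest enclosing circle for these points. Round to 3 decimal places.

64.403

Side lengths²: P_1P_2² = 17, P_1P_3² = 29, P_2P_3² = 82.
Since P_2P_3² = 82 ≥ 29 + 17 = 46, the angle opposite P_2P_3 is not acute, so the smallest enclosing circle has P_2P_3 as diameter.
Centre = midpoint of P_2P_3 = (-3.5, 0.5), r² = 82/4 = 20.5.
Area = π·r² = π·20.5 ≈ 64.403.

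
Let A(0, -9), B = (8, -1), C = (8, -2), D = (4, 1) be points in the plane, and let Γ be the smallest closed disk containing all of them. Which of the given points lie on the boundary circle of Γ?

A, B, D

The minimum enclosing circle is determined by three boundary points: A, B, D.
Their circumcentre is (11/3, -14/3) with r² = 290/9.
The farthest remaining point C is at distance² 233/9 ≤ 290/9.
The points at distance exactly r from the centre are A, B, D — 3 points.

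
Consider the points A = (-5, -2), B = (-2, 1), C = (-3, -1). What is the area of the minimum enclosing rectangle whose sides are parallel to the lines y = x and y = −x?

In coordinates u = x + y, v = x − y the rectangle is axis-aligned; the map (x,y)→(u,v) scales areas by 2.
u-values: -7, -1, -4; range = -1 − (-7) = 6.
v-values: -3, -3, -2; range = -2 − (-3) = 1.
Area = (6 × 1) / 2 = 3.

3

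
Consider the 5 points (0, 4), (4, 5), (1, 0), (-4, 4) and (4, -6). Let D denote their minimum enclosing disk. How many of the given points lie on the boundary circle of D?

3

A smallest enclosing disk is always determined by at most three of the input points on its boundary.
The minimum enclosing circle is determined by three boundary points: (4, 5), (-4, 4), (4, -6).
Their circumcentre is (0.625, -0.5) with r² = 41.640625.
The farthest remaining point (0, 4) is at distance² 20.640625 ≤ 41.640625.
The points at distance exactly r from the centre are (4, 5), (-4, 4), (4, -6) — 3 points.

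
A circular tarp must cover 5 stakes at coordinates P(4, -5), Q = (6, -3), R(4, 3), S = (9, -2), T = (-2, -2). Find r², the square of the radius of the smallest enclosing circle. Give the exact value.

30.25

The minimum enclosing circle of a finite set is fixed by two of the points (as a diameter) or three (as a circumcircle).
The farthest pair is S–T with squared distance 121. The circle on this segment as diameter has centre (3.5, -2) and r² = 121/4 = 30.25.
Check P: distance² to centre = 9.25 ≤ 30.25, so it lies inside.
All remaining points lie in this disk, and no smaller disk contains both endpoints, so this is the minimum enclosing circle.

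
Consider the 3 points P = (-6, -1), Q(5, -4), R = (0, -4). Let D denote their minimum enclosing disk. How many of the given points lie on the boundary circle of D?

2

Side lengths²: PQ² = 130, PR² = 45, QR² = 25.
Since PQ² = 130 ≥ 45 + 25 = 70, the angle opposite PQ is not acute, so the smallest enclosing circle has PQ as diameter.
Centre = midpoint of PQ = (-0.5, -2.5), r² = 130/4 = 32.5.
The points at distance exactly r from the centre are P, Q — 2 points.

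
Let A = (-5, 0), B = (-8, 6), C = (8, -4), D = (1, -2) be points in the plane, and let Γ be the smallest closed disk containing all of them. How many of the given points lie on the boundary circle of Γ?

The minimum enclosing circle of a finite set is fixed by two of the points (as a diameter) or three (as a circumcircle).
The farthest pair is B–C with squared distance 356. The circle on this segment as diameter has centre (0, 1) and r² = 356/4 = 89.
Check A: distance² to centre = 26 ≤ 89, so it lies inside.
All remaining points lie in this disk, and no smaller disk contains both endpoints, so this is the minimum enclosing circle.
The points at distance exactly r from the centre are B, C — 2 points.

2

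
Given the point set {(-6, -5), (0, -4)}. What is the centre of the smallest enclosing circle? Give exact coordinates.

(-3, -4.5)

The smallest circle enclosing two points has them as diameter endpoints.
Centre = midpoint = (-3, -4.5); r² = |(-6, -5)−(0, -4)|²/4 = 37/4 = 9.25.
Centre = (-3, -4.5).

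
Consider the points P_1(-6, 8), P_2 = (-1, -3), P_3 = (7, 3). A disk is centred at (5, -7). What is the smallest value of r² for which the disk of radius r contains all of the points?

346

The required radius is the distance from (5, -7) to the farthest point.
Squared distances: 346, 52, 104.
Maximum is 346, attained at P_1.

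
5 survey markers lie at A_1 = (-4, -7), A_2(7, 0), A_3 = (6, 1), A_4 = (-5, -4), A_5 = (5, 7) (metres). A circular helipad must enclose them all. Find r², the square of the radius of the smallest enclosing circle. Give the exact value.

69.25

The minimum enclosing circle of a finite set is fixed by two of the points (as a diameter) or three (as a circumcircle).
The farthest pair is A_1–A_5 with squared distance 277. The circle on this segment as diameter has centre (0.5, 0) and r² = 277/4 = 69.25.
Check A_2: distance² to centre = 42.25 ≤ 69.25, so it lies inside.
All remaining points lie in this disk, and no smaller disk contains both endpoints, so this is the minimum enclosing circle.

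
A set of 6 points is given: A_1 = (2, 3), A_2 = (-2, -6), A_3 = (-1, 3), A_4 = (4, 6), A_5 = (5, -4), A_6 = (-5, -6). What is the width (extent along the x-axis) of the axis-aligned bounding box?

10

max x = 5, min x = -5, so width = 10.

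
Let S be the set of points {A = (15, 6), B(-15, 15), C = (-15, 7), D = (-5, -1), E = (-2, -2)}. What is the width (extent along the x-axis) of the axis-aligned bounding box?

30

max x = 15, min x = -15, so width = 30.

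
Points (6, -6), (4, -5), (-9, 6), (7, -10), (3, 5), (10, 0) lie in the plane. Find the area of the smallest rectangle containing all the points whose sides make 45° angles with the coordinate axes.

208

In coordinates u = x + y, v = x − y the rectangle is axis-aligned; the map (x,y)→(u,v) scales areas by 2.
u-values: 0, -1, -3, -3, 8, 10; range = 10 − (-3) = 13.
v-values: 12, 9, -15, 17, -2, 10; range = 17 − (-15) = 32.
Area = (13 × 32) / 2 = 208.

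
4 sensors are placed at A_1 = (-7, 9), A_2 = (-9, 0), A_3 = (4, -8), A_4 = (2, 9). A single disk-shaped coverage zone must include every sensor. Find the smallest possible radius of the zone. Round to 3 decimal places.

10.124

A smallest enclosing disk is always determined by at most three of the input points on its boundary.
The farthest pair is A_1–A_3 with squared distance 410. The circle on this segment as diameter has centre (-1.5, 0.5) and r² = 410/4 = 102.5.
Check A_2: distance² to centre = 56.5 ≤ 102.5, so it lies inside.
All remaining points lie in this disk, and no smaller disk contains both endpoints, so this is the minimum enclosing circle.
r = √(102.5) ≈ 10.124.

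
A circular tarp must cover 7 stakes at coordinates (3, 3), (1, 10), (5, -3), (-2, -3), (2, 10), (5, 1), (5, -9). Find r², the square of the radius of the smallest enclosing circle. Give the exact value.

94.25

The farthest pair is (1, 10)–(5, -9) with squared distance 377. The circle on this segment as diameter has centre (3, 0.5) and r² = 377/4 = 94.25.
Check (3, 3): distance² to centre = 6.25 ≤ 94.25, so it lies inside.
All remaining points lie in this disk, and no smaller disk contains both endpoints, so this is the minimum enclosing circle.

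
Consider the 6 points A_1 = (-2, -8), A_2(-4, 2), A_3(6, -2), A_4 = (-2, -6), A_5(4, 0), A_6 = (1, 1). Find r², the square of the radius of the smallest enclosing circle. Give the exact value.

18850/529

The minimum enclosing circle of a finite set is fixed by two of the points (as a diameter) or three (as a circumcircle).
The minimum enclosing circle is determined by three boundary points: A_1, A_2, A_3.
Their circumcentre is (1/23, -55/23) with r² = 18850/529.
The farthest remaining point A_5 is at distance² 11306/529 ≤ 18850/529.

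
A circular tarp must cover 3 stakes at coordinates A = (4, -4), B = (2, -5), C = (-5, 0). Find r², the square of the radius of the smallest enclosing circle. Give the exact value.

24.25

Side lengths²: AB² = 5, AC² = 97, BC² = 74.
Since AC² = 97 ≥ 74 + 5 = 79, the angle opposite AC is not acute, so the smallest enclosing circle has AC as diameter.
Centre = midpoint of AC = (-0.5, -2), r² = 97/4 = 24.25.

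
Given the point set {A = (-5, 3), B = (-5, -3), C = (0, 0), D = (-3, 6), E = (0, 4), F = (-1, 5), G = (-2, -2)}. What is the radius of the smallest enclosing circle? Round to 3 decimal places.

The minimum enclosing circle of a finite set is fixed by two of the points (as a diameter) or three (as a circumcircle).
The minimum enclosing circle is determined by three boundary points: B, D, E.
Their circumcentre is (-239/62, 91/62) with r² = 40885/1922.
The farthest remaining point F is at distance² 39645/1922 ≤ 40885/1922.
r = √(40885/1922) ≈ 4.612.

4.612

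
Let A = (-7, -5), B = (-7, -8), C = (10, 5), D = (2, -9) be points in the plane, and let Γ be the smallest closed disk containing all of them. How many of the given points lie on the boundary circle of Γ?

2

A smallest enclosing disk is always determined by at most three of the input points on its boundary.
The farthest pair is B–C with squared distance 458. The circle on this segment as diameter has centre (1.5, -1.5) and r² = 458/4 = 114.5.
Check A: distance² to centre = 84.5 ≤ 114.5, so it lies inside.
All remaining points lie in this disk, and no smaller disk contains both endpoints, so this is the minimum enclosing circle.
The points at distance exactly r from the centre are B, C — 2 points.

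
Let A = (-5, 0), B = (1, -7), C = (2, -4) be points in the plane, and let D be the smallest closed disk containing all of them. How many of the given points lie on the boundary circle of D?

Side lengths²: AB² = 85, AC² = 65, BC² = 10.
Since AB² = 85 ≥ 65 + 10 = 75, the angle opposite AB is not acute, so the smallest enclosing circle has AB as diameter.
Centre = midpoint of AB = (-2, -3.5), r² = 85/4 = 21.25.
The points at distance exactly r from the centre are A, B — 2 points.

2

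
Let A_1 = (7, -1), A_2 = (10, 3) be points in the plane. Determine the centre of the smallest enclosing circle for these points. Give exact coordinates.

The smallest circle enclosing two points has them as diameter endpoints.
Centre = midpoint = (8.5, 1); r² = |A_1A_2|²/4 = 25/4 = 6.25.
Centre = (8.5, 1).

(8.5, 1)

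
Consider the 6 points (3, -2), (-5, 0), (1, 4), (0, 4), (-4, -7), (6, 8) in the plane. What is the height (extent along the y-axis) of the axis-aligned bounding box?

15

max y = 8, min y = -7, so height = 15.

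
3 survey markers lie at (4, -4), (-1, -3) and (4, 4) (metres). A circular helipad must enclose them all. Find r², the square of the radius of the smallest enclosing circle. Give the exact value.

Call the three points A, B, C in the order given.
Side lengths²: AB² = 26, AC² = 64, BC² = 74.
Since BC² = 74 < 64 + 26 = 90, the triangle is acute, so the smallest enclosing circle is the circumcircle.
Circumcentre = (2.2, 0), r² = 19.24.

19.24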